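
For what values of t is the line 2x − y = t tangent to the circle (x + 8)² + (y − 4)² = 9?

Tangency holds when the distance from the centre (−8, 4) to the line equals the radius 3:
|2·(−8) − 1·4 − t| / √5 = 3
|t − (−20)| = 3√5.

t = −20 ± 3√5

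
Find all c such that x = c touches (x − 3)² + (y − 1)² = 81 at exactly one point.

c = −6 or c = 12

Tangency holds when the distance from the centre (3, 1) to the line equals the radius 9:
|1·3 + 0·1 − c| / √1 = 9
|c − (3)| = 9, so c = 12 or c = −6.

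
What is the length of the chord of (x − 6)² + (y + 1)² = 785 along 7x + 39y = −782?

√1570

Substitute y = (−782 − 7x)/39:
1570x² − 7850x − 587180 = 0  ⟹  x² − 5x − 374 = 0
x = 22 or x = −17, giving (22, −24) and (−17, −17).
|(22, −24) − (−17, −17)| = √((39)² + (−7)²) = √1570.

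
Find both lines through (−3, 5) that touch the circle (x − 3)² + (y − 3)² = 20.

x − 2y = −13 and 2x + y = −1

Write the tangent as mx − y + (5 − m·(−3)) = 0 and set its distance from the centre to 2√5:
[m·(6) − (−2)]² = 20(m² + 1)
2m² + 3m − 2 = 0, so m = 1/2 or m = −2.
With m = 1/2: x − 2y = −13. With m = −2: 2x + y = −1.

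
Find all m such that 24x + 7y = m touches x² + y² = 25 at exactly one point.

m = −125 or m = 125

The line touches the circle iff its distance from (0, 0) is 5:
|24·0 + 7·0 − m| / √625 = 5
|m| = 5·25, so m = 125 or m = −125.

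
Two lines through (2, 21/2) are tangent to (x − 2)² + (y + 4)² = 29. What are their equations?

Write the tangent as mx − y + (21/2 − m·(2)) = 0 and set its distance from the centre to √29:
[m·(0) − (−29/2)]² = 29(m² + 1)
4m² − 25 = 0, so m = −5/2 or m = 5/2.
Through (2, 21/2) these give 5x + 2y = 31 and 5x − 2y = −11.

5x + 2y = 31 and 5x − 2y = −11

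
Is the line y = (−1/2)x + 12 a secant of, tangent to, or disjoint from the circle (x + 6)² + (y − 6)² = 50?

d² = (1·(−6) + 2·6 − (24))²/5 = 324/5; r² = 50.
Since d² > r², the line lies outside the circle.

disjoint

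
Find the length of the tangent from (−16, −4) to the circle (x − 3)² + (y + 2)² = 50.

The centre is (3, −2) and r = 5√2. The square of the distance from P to the centre is 361 + 4 = 365.
The tangent meets the radius at right angles, so tangent² = |PO|² − r² = 365 − 50 = 315.

3√35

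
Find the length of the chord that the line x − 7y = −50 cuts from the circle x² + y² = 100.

Express y = (50 + x)/7 and substitute into the circle:
50x² + 100x − 2400 = 0  ⟹  x² + 2x − 48 = 0
x = 6 or x = −8, giving (6, 8) and (−8, 6).
|(6, 8) − (−8, 6)| = √((14)² + (2)²) = 10√2.

10√2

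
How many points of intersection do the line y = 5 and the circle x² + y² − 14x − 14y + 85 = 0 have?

Centre (7, 7), r² = 13. Distance² from centre to line = (2)² = 4.
Since d² < r², the line cuts the circle twice.

2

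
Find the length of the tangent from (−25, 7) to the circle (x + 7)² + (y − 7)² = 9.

3√35

Centre (−7, 7), r² = 9. |PO|² = (−18)² + (0)² = 324.
By the tangent–radius right angle, tangent length = √(|PO|² − r²) = √315 = 3√35.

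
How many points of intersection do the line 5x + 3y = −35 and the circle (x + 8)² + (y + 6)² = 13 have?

Substituting the line into the circle gives 34x² + 314x + 748 = 0.
Δ = 98596 − 101728 = −3132.
No real roots: the line does not meet the circle.

0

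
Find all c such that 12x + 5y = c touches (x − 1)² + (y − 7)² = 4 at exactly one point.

For a tangent, require d(centre, line) = r = 2.
|12·1 + 5·7 − c| / √169 = 2
|c − (47)| = 2·13, so c = 73 or c = 21.

c = 21 or c = 73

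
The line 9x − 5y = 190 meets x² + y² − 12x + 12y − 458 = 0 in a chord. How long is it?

4√106

Substitute y = (−190 + 9x)/5:
106x² − 3180x + 13250 = 0  ⟹  x² − 30x + 125 = 0
x = 25 or x = 5, giving (25, 7) and (5, −29).
|(25, 7) − (5, −29)| = √((20)² + (36)²) = 4√106.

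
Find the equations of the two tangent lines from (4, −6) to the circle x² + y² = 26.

5x − y = 26 and x + 5y = −26

Write the tangent as mx − y + (−6 − m·(4)) = 0 and set its distance from the centre to √26:
[m·(−4) − (6)]² = 26(m² + 1)
5m² − 24m − 5 = 0, so m = 5 or m = −1/5.
Through (4, −6) these give 5x − y = 26 and x + 5y = −26.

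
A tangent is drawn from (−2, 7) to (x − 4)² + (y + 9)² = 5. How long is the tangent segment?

√287

With centre O = (4, −9), |OP|² = 292 and r² = 5.
Power of the point: PT² = |PO|² − r² = 287, so PT = √287.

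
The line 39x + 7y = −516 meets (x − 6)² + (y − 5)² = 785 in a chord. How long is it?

√1570

Centre (6, 5), r² = 785. Perpendicular distance d from centre to line = |785| / √1570 = 785/√1570.
Chord = 2√(r² − d²) = 2·√(785/2) = √1570.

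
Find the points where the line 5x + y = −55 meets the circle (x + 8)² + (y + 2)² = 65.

Express y = −5x − 55 and substitute into the circle:
26x² + 546x + 2808 = 0  ⟹  x² + 21x + 108 = 0
x = −9 or x = −12, giving (−9, −10) and (−12, 5).

(−12, 5) and (−9, −10)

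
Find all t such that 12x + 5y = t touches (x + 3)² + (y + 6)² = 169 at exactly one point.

For a tangent, require d(centre, line) = r = 13.
|12·(−3) + 5·(−6) − t| / √169 = 13
|t − (−66)| = 13·13, so t = 103 or t = −235.

t = −235 or t = 103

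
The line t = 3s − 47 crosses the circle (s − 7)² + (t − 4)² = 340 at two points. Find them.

Substitute t = 3s − 47:
10s² − 320s + 2310 = 0  ⟹  s² − 32s + 231 = 0
s = 21 or s = 11, giving (21, 16) and (11, −14).

(11, −14) and (21, 16)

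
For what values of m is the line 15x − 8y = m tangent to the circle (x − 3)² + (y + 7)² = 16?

m = 33 or m = 169

Tangency holds when the distance from the centre (3, −7) to the line equals the radius 4:
|15·3 − 8·(−7) − m| / √289 = 4
|m − (101)| = 4·17, so m = 169 or m = 33.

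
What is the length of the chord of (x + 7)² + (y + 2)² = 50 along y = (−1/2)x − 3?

Express y = (−6 − x)/2 and substitute into the circle:
5x² + 60x = 0  ⟹  x² + 12x = 0
x = 0 or x = −12, giving (0, −3) and (−12, 3).
Chord length = distance between (0, −3) and (−12, 3) = √180 = 6√5.

6√5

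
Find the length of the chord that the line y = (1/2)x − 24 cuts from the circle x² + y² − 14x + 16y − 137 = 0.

Centre (7, −8), r² = 250. Perpendicular distance d from centre to line = |−25| / √5 = 25/√5.
Half the chord is √(r² − d²) = √(125), so the full chord is 10√5.

10√5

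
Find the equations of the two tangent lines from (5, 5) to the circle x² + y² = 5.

A line y − (5) = m(x − (5)) is tangent when its distance from (0, 0) is √5:
[m·(−5) − (−5)]² = 5(m² + 1)
2m² − 5m + 2 = 0, so m = 2 or m = 1/2.
Through (5, 5) these give 2x − y = 5 and x − 2y = −5.

2x − y = 5 and x − 2y = −5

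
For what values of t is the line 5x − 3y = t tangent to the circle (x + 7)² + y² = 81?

t = −35 ± 9√34

The line touches the circle iff its distance from (−7, 0) is 9:
|5·(−7) − 3·0 − t| / √34 = 9
|t − (−35)| = 9√34.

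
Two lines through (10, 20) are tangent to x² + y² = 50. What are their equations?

7x − y = 50 and x − y = −10

Write the tangent as mx − y + (20 − m·(10)) = 0 and set its distance from the centre to 5√2:
[m·(−10) − (−20)]² = 50(m² + 1)
m² − 8m + 7 = 0, so m = 7 or m = 1.
Through (10, 20) these give 7x − y = 50 and x − y = −10.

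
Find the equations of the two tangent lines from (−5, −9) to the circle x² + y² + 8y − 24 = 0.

x + 3y = −32 and 3x + y = −24

Let a tangent through (−5, −9) have slope m. Its distance from (0, −4) must equal 2√10:
[m·(5) − (5)]² = 40(m² + 1)
3m² + 10m + 3 = 0, so m = −1/3 or m = −3.
Through (−5, −9) these give x + 3y = −32 and 3x + y = −24.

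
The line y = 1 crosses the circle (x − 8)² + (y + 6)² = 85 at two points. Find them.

Express y = 1 and substitute into the circle:
x² − 16x + 28 = 0
x = 14 or x = 2, giving (14, 1) and (2, 1).

(2, 1) and (14, 1)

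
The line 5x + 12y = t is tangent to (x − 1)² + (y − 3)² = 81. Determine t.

Tangency holds when the distance from the centre (1, 3) to the line equals the radius 9:
|5·1 + 12·3 − t| / √169 = 9
|t − (41)| = 9·13, so t = 158 or t = −76.

t = −76 or t = 158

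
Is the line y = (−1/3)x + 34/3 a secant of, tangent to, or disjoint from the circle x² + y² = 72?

disjoint

Centre (0, 0), r² = 72. Distance² from centre to line = (−34)²/10 = 578/5.
Since d² > r², the line lies outside the circle.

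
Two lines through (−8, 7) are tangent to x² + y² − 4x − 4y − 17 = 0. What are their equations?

Let a tangent through (−8, 7) have slope m. Its distance from (2, 2) must equal 5:
[m·(10) − (−5)]² = 25(m² + 1)
3m² + 4m = 0, so m = 0 or m = −4/3.
With m = 0: y = 7. With m = −4/3: 4x + 3y = −11.

y = 7 and 4x + 3y = −11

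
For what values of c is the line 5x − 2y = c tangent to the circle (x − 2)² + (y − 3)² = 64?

c = 4 ± 8√29

Tangency holds when the distance from the centre (2, 3) to the line equals the radius 8:
|5·2 − 2·3 − c| / √29 = 8
|c − (4)| = 8√29.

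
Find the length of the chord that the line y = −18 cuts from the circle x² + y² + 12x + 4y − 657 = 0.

Centre (−6, −2), r² = 697. Perpendicular distance d from centre to line = |16| / √1 = 16.
Half the chord is √(r² − d²) = √(441), so the full chord is 42.

42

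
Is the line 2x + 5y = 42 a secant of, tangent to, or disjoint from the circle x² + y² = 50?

Centre (0, 0), r² = 50. Distance² from centre to line = (−42)²/29 = 1764/29.
Since d² > r², the line lies outside the circle.

disjoint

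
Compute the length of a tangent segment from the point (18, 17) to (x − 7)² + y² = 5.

The centre is (7, 0) and r = √5. The square of the distance from P to the centre is 121 + 289 = 410.
Power of the point: PT² = |PO|² − r² = 405, so PT = 9√5.

9√5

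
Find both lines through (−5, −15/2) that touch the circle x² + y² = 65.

Let a tangent through (−5, −15/2) have slope m. Its distance from (0, 0) must equal √65:
(5m − (15/2))² = 65(m² + 1)
32m² + 60m + 7 = 0, so m = −7/4 or m = −1/8.
With m = −7/4: 7x + 4y = −65. With m = −1/8: x + 8y = −65.

7x + 4y = −65 and x + 8y = −65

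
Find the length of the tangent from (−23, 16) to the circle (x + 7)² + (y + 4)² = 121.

With centre O = (−7, −4), |OP|² = 656 and r² = 121.
By the tangent–radius right angle, tangent length = √(|PO|² − r²) = √535.

√535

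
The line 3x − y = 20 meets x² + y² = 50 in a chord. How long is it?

2√10

Express y = 3x − 20 and substitute into the circle:
10x² − 120x + 350 = 0  ⟹  x² − 12x + 35 = 0
x = 7 or x = 5, giving (7, 1) and (5, −5).
|(7, 1) − (5, −5)| = √((2)² + (6)²) = 2√10.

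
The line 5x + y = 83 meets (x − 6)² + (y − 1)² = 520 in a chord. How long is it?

Centre (6, 1), r² = 520. Perpendicular distance d from centre to line = |−52| / √26 = 52/√26.
Half the chord is √(r² − d²) = √(416), so the full chord is 8√26.

8√26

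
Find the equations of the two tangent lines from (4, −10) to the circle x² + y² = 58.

Write the tangent as mx − y + (−10 − m·(4)) = 0 and set its distance from the centre to √58:
(−4m − (10))² = 58(m² + 1)
21m² − 40m − 21 = 0, so m = 7/3 or m = −3/7.
Through (4, −10) these give 7x − 3y = 58 and 3x + 7y = −58.

7x − 3y = 58 and 3x + 7y = −58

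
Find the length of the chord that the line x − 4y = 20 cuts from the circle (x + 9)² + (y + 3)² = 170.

6√17

From the line, y = (−20 + x)/4. Substituting:
17x² + 272x − 1360 = 0  ⟹  x² + 16x − 80 = 0
x = 4 or x = −20, giving (4, −4) and (−20, −10).
|(4, −4) − (−20, −10)| = √((24)² + (6)²) = 6√17.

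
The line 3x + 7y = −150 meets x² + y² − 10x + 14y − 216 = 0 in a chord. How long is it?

2√58

Centre (5, −7), r² = 290. Perpendicular distance d from centre to line = |116| / √58 = 116/√58.
Chord = 2√(r² − d²) = 2·√(58) = 2√58.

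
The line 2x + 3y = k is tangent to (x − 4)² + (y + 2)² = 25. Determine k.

For a tangent, require d(centre, line) = r = 5.
|2·4 + 3·(−2) − k| / √13 = 5
|k − (2)| = 5√13.

k = 2 ± 5√13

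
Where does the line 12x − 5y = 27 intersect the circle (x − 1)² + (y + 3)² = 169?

From the line, y = (−27 + 12x)/5. Substituting:
169x² − 338x − 4056 = 0  ⟹  x² − 2x − 24 = 0
x = 6 or x = −4, giving (6, 9) and (−4, −15).

(−4, −15) and (6, 9)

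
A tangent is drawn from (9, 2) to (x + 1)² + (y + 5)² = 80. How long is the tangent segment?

Centre (−1, −5), r² = 80. |PO|² = (10)² + (7)² = 149.
The tangent meets the radius at right angles, so tangent² = |PO|² − r² = 149 − 80 = 69.

√69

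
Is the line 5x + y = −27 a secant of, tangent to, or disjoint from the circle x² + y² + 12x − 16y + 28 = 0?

secant

Substituting the line into the circle gives 26x² + 362x + 1189 = 0.
Discriminant = (362)² − 4·26·(1189) = 7388 > 0.
Two real roots: the line is a secant.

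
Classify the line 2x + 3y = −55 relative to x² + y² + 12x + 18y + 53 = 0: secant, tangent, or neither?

secant

Centre (−6, −9), r² = 64. Distance² from centre to line = (16)²/13 = 256/13.
Since d² < r², the line cuts the circle twice.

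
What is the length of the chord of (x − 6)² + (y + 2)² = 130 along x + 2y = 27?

2√5

Substitute y = (27 − x)/2:
5x² − 110x + 585 = 0  ⟹  x² − 22x + 117 = 0
x = 13 or x = 9, giving (13, 7) and (9, 9).
|(13, 7) − (9, 9)| = √((4)² + (−2)²) = 2√5.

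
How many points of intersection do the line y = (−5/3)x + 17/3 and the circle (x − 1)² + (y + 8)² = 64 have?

Centre (1, −8), r² = 64. Distance² from centre to line = (−36)²/34 = 648/17.
Since d² < r², the line cuts the circle twice.

2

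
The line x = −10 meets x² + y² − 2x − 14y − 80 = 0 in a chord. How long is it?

6

The line gives x = −10. Substituting into the circle:
y² − 14y + 40 = 0
y = 10 or y = 4, giving (−10, 10) and (−10, 4).
Chord length = distance between (−10, 10) and (−10, 4) = √36 = 6.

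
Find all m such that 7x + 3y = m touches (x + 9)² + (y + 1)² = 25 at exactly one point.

The line touches the circle iff its distance from (−9, −1) is 5:
|7·(−9) + 3·(−1) − m| / √58 = 5
|m − (−66)| = 5√58.

m = −66 ± 5√58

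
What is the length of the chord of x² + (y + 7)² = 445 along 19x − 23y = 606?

√890

Centre (0, −7), r² = 445. Perpendicular distance d from centre to line = |−445| / √890 = 445/√890.
Chord = 2√(r² − d²) = 2·√(445/2) = √890.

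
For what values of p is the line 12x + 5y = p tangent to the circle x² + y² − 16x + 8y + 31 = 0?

p = −15 or p = 167

Tangency holds when the distance from the centre (8, −4) to the line equals the radius 7:
|12·8 + 5·(−4) − p| / √169 = 7
|p − (76)| = 7·13, so p = 167 or p = −15.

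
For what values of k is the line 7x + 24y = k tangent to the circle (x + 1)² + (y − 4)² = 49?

k = −86 or k = 264

The line touches the circle iff its distance from (−1, 4) is 7:
|7·(−1) + 24·4 − k| / √625 = 7
|k − (89)| = 7·25, so k = 264 or k = −86.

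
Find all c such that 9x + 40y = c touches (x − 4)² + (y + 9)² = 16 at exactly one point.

For a tangent, require d(centre, line) = r = 4.
|9·4 + 40·(−9) − c| / √1681 = 4
|c − (−324)| = 4·41, so c = −160 or c = −488.

c = −488 or c = −160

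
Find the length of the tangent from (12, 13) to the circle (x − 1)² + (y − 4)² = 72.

√130

Centre (1, 4), r² = 72. |PO|² = (11)² + (9)² = 202.
Power of the point: PT² = |PO|² − r² = 130, so PT = √130.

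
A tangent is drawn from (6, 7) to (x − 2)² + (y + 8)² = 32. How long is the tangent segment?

With centre O = (2, −8), |OP|² = 241 and r² = 32.
Power of the point: PT² = |PO|² − r² = 209, so PT = √209.

√209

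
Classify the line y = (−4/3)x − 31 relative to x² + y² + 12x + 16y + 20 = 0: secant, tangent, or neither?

Substituting the line into the circle gives 25x² + 660x + 4365 = 0.
Δ = 435600 − 436500 = −900.
No real roots: the line does not meet the circle.

neither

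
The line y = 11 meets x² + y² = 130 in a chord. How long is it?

6

Substitute y = 11:
x² − 9 = 0
x = 3 or x = −3, giving (3, 11) and (−3, 11).
|(3, 11) − (−3, 11)| = √((6)² + (0)²) = 6.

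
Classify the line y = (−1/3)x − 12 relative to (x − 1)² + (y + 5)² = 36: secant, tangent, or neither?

neither

Substituting the line into the circle gives 10x² + 24x + 126 = 0.
Discriminant = (24)² − 4·10·(126) = −4464 < 0.
No real roots: the line does not meet the circle.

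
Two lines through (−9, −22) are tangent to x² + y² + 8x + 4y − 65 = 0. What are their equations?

9x + 2y = −125 and 7x − 6y = 69

Write the tangent as mx − y + (−22 − m·(−9)) = 0 and set its distance from the centre to √85:
[m·(5) − (20)]² = 85(m² + 1)
12m² + 40m − 63 = 0, so m = −9/2 or m = 7/6.
With m = −9/2: 9x + 2y = −125. With m = 7/6: 7x − 6y = 69.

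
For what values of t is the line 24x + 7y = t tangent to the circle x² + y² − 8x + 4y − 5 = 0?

t = −43 or t = 207

The line touches the circle iff its distance from (4, −2) is 5:
|24·4 + 7·(−2) − t| / √625 = 5
|t − (82)| = 5·25, so t = 207 or t = −43.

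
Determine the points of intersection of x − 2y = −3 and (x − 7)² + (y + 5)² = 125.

From the line, y = (3 + x)/2. Substituting:
5x² − 30x − 135 = 0  ⟹  x² − 6x − 27 = 0
x = 9 or x = −3, giving (9, 6) and (−3, 0).

(−3, 0) and (9, 6)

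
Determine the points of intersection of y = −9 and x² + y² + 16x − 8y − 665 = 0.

(−32, −9) and (16, −9)

Express y = −9 and substitute into the circle:
x² + 16x − 512 = 0
x = 16 or x = −32, giving (16, −9) and (−32, −9).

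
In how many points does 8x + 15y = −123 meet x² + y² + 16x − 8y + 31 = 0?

Substituting the line into the circle gives 289x² + 6528x + 36864 = 0.
Δ = 42614784 − 42614784 = 0.
A repeated root: the line is tangent.

1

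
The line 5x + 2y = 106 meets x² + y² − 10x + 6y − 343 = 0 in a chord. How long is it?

4√29

From the line, y = (106 − 5x)/2. Substituting:
29x² − 1160x + 11136 = 0  ⟹  x² − 40x + 384 = 0
x = 24 or x = 16, giving (24, −7) and (16, 13).
Chord length = distance between (24, −7) and (16, 13) = √464 = 4√29.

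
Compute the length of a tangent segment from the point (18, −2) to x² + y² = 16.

2√78

The centre is (0, 0) and r = 4. The square of the distance from P to the centre is 324 + 4 = 328.
By the tangent–radius right angle, tangent length = √(|PO|² − r²) = √312 = 2√78.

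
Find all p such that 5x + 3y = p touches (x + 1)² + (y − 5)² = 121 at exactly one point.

Tangency holds when the distance from the centre (−1, 5) to the line equals the radius 11:
|5·(−1) + 3·5 − p| / √34 = 11
|p − (10)| = 11√34.

p = 10 ± 11√34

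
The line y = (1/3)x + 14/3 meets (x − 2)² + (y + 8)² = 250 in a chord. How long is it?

6√10

The distance from (2, −8) to the line is 40/√10, and r² = 250.
Chord = 2√(r² − d²) = 2·√(90) = 6√10.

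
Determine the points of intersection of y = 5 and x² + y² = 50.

(−5, 5) and (5, 5)

Substitute y = 5:
x² − 25 = 0
x = 5 or x = −5, giving (5, 5) and (−5, 5).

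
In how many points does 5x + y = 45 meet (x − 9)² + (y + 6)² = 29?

2

Substituting the line into the circle gives 26x² − 528x + 2653 = 0.
Δ = 278784 − 275912 = 2872.
Two real roots: the line is a secant.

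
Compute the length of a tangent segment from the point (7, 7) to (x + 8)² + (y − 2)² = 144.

Centre (−8, 2), r² = 144. |PO|² = (15)² + (5)² = 250.
Power of the point: PT² = |PO|² − r² = 106, so PT = √106.

√106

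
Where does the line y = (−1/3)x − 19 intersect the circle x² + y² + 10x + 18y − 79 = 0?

(−18, −13) and (3, −20)

Express y = (−57 − x)/3 and substitute into the circle:
10x² + 150x − 540 = 0  ⟹  x² + 15x − 54 = 0
x = 3 or x = −18, giving (3, −20) and (−18, −13).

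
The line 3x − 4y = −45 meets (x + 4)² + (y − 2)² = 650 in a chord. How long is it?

Express y = (45 + 3x)/4 and substitute into the circle:
25x² + 350x − 8775 = 0  ⟹  x² + 14x − 351 = 0
x = 13 or x = −27, giving (13, 21) and (−27, −9).
Chord length = distance between (13, 21) and (−27, −9) = √2500 = 50.

50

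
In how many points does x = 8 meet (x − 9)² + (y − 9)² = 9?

d² = (1·9 + 0·9 − (8))² = 1; r² = 9.
Since d² < r², the line cuts the circle twice.

2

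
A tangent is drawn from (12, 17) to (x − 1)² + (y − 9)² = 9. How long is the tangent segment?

The centre is (1, 9) and r = 3. The square of the distance from P to the centre is 121 + 64 = 185.
Power of the point: PT² = |PO|² − r² = 176, so PT = 4√11.

4√11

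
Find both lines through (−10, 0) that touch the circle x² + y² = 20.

x − 2y = −10 and x + 2y = −10

Write the tangent as mx − y + (0 − m·(−10)) = 0 and set its distance from the centre to 2√5:
(10m − (0))² = 20(m² + 1)
4m² − 1 = 0, so m = 1/2 or m = −1/2.
Through (−10, 0) these give x − 2y = −10 and x + 2y = −10.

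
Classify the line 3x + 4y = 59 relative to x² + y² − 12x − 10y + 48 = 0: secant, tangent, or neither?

neither

Substituting the line into the circle gives 25x² − 426x + 1889 = 0.
Δ = 181476 − 188900 = −7424.
No real roots: the line does not meet the circle.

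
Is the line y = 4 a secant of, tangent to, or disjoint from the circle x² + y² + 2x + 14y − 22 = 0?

d² = (0·(−1) + 1·(−7) − (4))² = 121; r² = 72.
Since d² > r², the line lies outside the circle.

disjoint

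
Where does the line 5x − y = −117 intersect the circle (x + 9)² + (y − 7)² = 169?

(−22, 7) and (−21, 12)

Express y = 5x + 117 and substitute into the circle:
26x² + 1118x + 12012 = 0  ⟹  x² + 43x + 462 = 0
x = −21 or x = −22, giving (−21, 12) and (−22, 7).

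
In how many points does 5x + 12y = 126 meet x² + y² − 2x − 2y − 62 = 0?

d² = (5·1 + 12·1 − (126))²/169 = 11881/169; r² = 64.
Since d² > r², the line lies outside the circle.

0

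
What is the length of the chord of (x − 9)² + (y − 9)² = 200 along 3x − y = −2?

8√10

Centre (9, 9), r² = 200. Perpendicular distance d from centre to line = |20| / √10 = 20/√10.
Half the chord is √(r² − d²) = √(160), so the full chord is 8√10.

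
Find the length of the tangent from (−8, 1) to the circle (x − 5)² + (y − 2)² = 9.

With centre O = (5, 2), |OP|² = 170 and r² = 9.
The tangent meets the radius at right angles, so tangent² = |PO|² − r² = 170 − 9 = 161.

√161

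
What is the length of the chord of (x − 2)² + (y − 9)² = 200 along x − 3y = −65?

4√10

The distance from (2, 9) to the line is 40/√10, and r² = 200.
Chord = 2√(r² − d²) = 2·√(40) = 4√10.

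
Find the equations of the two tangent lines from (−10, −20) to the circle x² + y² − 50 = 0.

7x − y = −50 and x − y = 10

Let a tangent through (−10, −20) have slope m. Its distance from (0, 0) must equal 5√2:
[m·(10) − (20)]² = 50(m² + 1)
m² − 8m + 7 = 0, so m = 7 or m = 1.
Through (−10, −20) these give 7x − y = −50 and x − y = 10.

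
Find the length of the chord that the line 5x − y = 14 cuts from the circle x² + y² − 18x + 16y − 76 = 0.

5√26

Substitute y = 5x − 14:
26x² − 78x − 104 = 0  ⟹  x² − 3x − 4 = 0
x = 4 or x = −1, giving (4, 6) and (−1, −19).
Chord length = distance between (4, 6) and (−1, −19) = √650 = 5√26.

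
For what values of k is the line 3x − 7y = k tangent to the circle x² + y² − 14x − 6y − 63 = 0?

The line touches the circle iff its distance from (7, 3) is 11:
|3·7 − 7·3 − k| / √58 = 11
|k| = 11√58.

k = ±11√58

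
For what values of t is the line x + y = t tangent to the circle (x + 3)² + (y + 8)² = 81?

Tangency holds when the distance from the centre (−3, −8) to the line equals the radius 9:
|1·(−3) + 1·(−8) − t| / √2 = 9
|t − (−11)| = 9√2.

t = −11 ± 9√2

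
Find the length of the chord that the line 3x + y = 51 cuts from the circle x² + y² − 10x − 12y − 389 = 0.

12√10

Express y = −3x + 51 and substitute into the circle:
10x² − 280x + 1600 = 0  ⟹  x² − 28x + 160 = 0
x = 20 or x = 8, giving (20, −9) and (8, 27).
Chord length = distance between (20, −9) and (8, 27) = √1440 = 12√10.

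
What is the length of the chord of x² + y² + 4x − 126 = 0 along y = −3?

22

The distance from (−2, 0) to the line is 3, and r² = 130.
Chord = 2√(r² − d²) = 2·√(121) = 22.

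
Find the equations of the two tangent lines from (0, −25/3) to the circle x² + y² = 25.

4x − 3y = 25 and 4x + 3y = −25

Write the tangent as mx − y + (−25/3 − m·(0)) = 0 and set its distance from the centre to 5:
(0m − (25/3))² = 25(m² + 1)
9m² − 16 = 0, so m = 4/3 or m = −4/3.
With m = 4/3: 4x − 3y = 25. With m = −4/3: 4x + 3y = −25.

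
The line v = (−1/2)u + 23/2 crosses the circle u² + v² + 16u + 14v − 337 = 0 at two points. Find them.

Express v = (23 − u)/2 and substitute into the circle:
5u² − 10u − 175 = 0  ⟹  u² − 2u − 35 = 0
u = 7 or u = −5, giving (7, 8) and (−5, 14).

(−5, 14) and (7, 8)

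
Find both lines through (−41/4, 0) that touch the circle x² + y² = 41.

4x − 5y = −41 and 4x + 5y = −41

Write the tangent as mx − y + (0 − m·(−41/4)) = 0 and set its distance from the centre to √41:
(41/4m − (0))² = 41(m² + 1)
25m² − 16 = 0, so m = 4/5 or m = −4/5.
Through (−41/4, 0) these give 4x − 5y = −41 and 4x + 5y = −41.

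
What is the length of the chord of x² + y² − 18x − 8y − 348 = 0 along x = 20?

The line gives x = 20. Substituting into the circle:
y² − 8y − 308 = 0
y = 22 or y = −14, giving (20, 22) and (20, −14).
Chord length = distance between (20, 22) and (20, −14) = √1296 = 36.

36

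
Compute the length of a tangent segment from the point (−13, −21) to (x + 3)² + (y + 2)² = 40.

The centre is (−3, −2) and r = 2√10. The square of the distance from P to the centre is 100 + 361 = 461.
By the tangent–radius right angle, tangent length = √(|PO|² − r²) = √421.

√421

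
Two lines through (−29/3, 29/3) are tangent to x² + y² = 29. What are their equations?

Write the tangent as mx − y + (29/3 − m·(−29/3)) = 0 and set its distance from the centre to √29:
(29/3m − (−29/3))² = 29(m² + 1)
10m² + 29m + 10 = 0, so m = −5/2 or m = −2/5.
With m = −5/2: 5x + 2y = −29. With m = −2/5: 2x + 5y = 29.

5x + 2y = −29 and 2x + 5y = 29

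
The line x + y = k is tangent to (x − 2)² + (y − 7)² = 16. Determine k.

For a tangent, require d(centre, line) = r = 4.
|1·2 + 1·7 − k| / √2 = 4
|k − (9)| = 4√2.

k = 9 ± 4√2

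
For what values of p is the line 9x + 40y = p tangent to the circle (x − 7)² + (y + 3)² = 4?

p = −139 or p = 25

Tangency holds when the distance from the centre (7, −3) to the line equals the radius 2:
|9·7 + 40·(−3) − p| / √1681 = 2
|p − (−57)| = 2·41, so p = 25 or p = −139.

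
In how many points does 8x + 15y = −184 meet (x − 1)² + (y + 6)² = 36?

Substituting the line into the circle gives 289x² + 1054x + 961 = 0.
Δ = 1110916 − 1110916 = 0.
A repeated root: the line is tangent.

1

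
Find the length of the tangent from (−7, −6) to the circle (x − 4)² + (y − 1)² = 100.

√70

Centre (4, 1), r² = 100. |PO|² = (−11)² + (−7)² = 170.
The tangent meets the radius at right angles, so tangent² = |PO|² − r² = 170 − 100 = 70.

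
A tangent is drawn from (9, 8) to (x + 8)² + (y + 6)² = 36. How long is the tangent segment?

Centre (−8, −6), r² = 36. |PO|² = (17)² + (14)² = 485.
By the tangent–radius right angle, tangent length = √(|PO|² − r²) = √449.

√449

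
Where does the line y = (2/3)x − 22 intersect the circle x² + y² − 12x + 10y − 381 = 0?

(−3, −24) and (27, −4)

Substitute y = (−66 + 2x)/3:
13x² − 312x − 1053 = 0  ⟹  x² − 24x − 81 = 0
x = 27 or x = −3, giving (27, −4) and (−3, −24).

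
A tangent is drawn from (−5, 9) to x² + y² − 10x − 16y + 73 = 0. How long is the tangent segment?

√85

The centre is (5, 8) and r = 4. The square of the distance from P to the centre is 100 + 1 = 101.
The tangent meets the radius at right angles, so tangent² = |PO|² − r² = 101 − 16 = 85.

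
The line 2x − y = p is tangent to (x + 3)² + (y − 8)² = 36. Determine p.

p = −14 ± 6√5

For a tangent, require d(centre, line) = r = 6.
|2·(−3) − 1·8 − p| / √5 = 6
|p − (−14)| = 6√5.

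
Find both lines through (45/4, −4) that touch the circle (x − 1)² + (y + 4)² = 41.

Write the tangent as mx − y + (−4 − m·(45/4)) = 0 and set its distance from the centre to √41:
[m·(−41/4) − (0)]² = 41(m² + 1)
25m² − 16 = 0, so m = −4/5 or m = 4/5.
Through (45/4, −4) these give 4x + 5y = 25 and 4x − 5y = 65.

4x + 5y = 25 and 4x − 5y = 65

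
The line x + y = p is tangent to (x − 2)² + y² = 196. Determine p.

p = 2 ± 14√2

Tangency holds when the distance from the centre (2, 0) to the line equals the radius 14:
|1·2 + 1·0 − p| / √2 = 14
|p − (2)| = 14√2.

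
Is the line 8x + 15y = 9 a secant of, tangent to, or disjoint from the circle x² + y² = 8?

Substituting the line into the circle gives 289x² − 144x − 1719 = 0.
Δ = 20736 − (−1987164) = 2007900.
Two real roots: the line is a secant.

secant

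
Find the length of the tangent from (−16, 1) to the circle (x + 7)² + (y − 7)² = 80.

The centre is (−7, 7) and r = 4√5. The square of the distance from P to the centre is 81 + 36 = 117.
Power of the point: PT² = |PO|² − r² = 37, so PT = √37.

√37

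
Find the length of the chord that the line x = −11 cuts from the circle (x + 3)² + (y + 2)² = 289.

30

Centre (−3, −2), r² = 289. Perpendicular distance d from centre to line = |8| / √1 = 8.
Chord = 2√(r² − d²) = 2·√(225) = 30.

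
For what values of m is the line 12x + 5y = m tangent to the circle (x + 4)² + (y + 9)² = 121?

m = −236 or m = 50

For a tangent, require d(centre, line) = r = 11.
|12·(−4) + 5·(−9) − m| / √169 = 11
|m − (−93)| = 11·13, so m = 50 or m = −236.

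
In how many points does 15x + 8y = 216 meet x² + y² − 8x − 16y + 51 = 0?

Centre (4, 8), r² = 29. Distance² from centre to line = (−92)²/289 = 8464/289.
Since d² > r², the line lies outside the circle.

0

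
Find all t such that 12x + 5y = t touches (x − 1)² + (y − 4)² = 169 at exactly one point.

t = −137 or t = 201

Tangency holds when the distance from the centre (1, 4) to the line equals the radius 13:
|12·1 + 5·4 − t| / √169 = 13
|t − (32)| = 13·13, so t = 201 or t = −137.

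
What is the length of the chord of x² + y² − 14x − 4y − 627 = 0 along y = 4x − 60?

Express y = 4x − 60 and substitute into the circle:
17x² − 510x + 3213 = 0  ⟹  x² − 30x + 189 = 0
x = 21 or x = 9, giving (21, 24) and (9, −24).
Chord length = distance between (21, 24) and (9, −24) = √2448 = 12√17.

12√17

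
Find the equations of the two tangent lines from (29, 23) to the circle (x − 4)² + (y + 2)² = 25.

4x − 3y = 47 and 3x − 4y = −5

Write the tangent as mx − y + (23 − m·(29)) = 0 and set its distance from the centre to 5:
[m·(−25) − (−25)]² = 25(m² + 1)
12m² − 25m + 12 = 0, so m = 4/3 or m = 3/4.
Through (29, 23) these give 4x − 3y = 47 and 3x − 4y = −5.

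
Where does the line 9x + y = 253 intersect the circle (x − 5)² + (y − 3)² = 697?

(26, 19) and (29, −8)

Express y = −9x + 253 and substitute into the circle:
82x² − 4510x + 61828 = 0  ⟹  x² − 55x + 754 = 0
x = 29 or x = 26, giving (29, −8) and (26, 19).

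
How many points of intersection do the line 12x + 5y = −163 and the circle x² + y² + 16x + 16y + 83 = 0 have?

2

Substituting the line into the circle gives 169x² + 3352x + 15604 = 0.
Δ = 11235904 − 10548304 = 687600.
Two real roots: the line is a secant.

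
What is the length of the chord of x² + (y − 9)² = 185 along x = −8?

22

The distance from (0, 9) to the line is 8, and r² = 185.
Half the chord is √(r² − d²) = √(121), so the full chord is 22.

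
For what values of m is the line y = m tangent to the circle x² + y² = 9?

Tangency holds when the distance from the centre (0, 0) to the line equals the radius 3:
|0·0 + 1·0 − m| / √1 = 3
|m| = 3, so m = 3 or m = −3.

m = −3 or m = 3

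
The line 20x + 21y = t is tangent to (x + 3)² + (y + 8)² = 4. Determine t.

t = −286 or t = −170

Tangency holds when the distance from the centre (−3, −8) to the line equals the radius 2:
|20·(−3) + 21·(−8) − t| / √841 = 2
|t − (−228)| = 2·29, so t = −170 or t = −286.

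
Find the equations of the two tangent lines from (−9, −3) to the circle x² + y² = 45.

Let a tangent through (−9, −3) have slope m. Its distance from (0, 0) must equal 3√5:
[m·(9) − (3)]² = 45(m² + 1)
2m² − 3m − 2 = 0, so m = −1/2 or m = 2.
Through (−9, −3) these give x + 2y = −15 and 2x − y = −15.

x + 2y = −15 and 2x − y = −15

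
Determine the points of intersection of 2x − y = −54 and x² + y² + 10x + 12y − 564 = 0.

Substitute y = 2x + 54:
5x² + 250x + 3000 = 0  ⟹  x² + 50x + 600 = 0
x = −20 or x = −30, giving (−20, 14) and (−30, −6).

(−30, −6) and (−20, 14)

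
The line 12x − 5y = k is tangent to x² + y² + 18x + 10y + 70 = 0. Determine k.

For a tangent, require d(centre, line) = r = 6.
|12·(−9) − 5·(−5) − k| / √169 = 6
|k − (−83)| = 6·13, so k = −5 or k = −161.

k = −161 or k = −5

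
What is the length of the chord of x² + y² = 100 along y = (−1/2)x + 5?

Express y = (10 − x)/2 and substitute into the circle:
5x² − 20x − 300 = 0  ⟹  x² − 4x − 60 = 0
x = 10 or x = −6, giving (10, 0) and (−6, 8).
Chord length = distance between (10, 0) and (−6, 8) = √320 = 8√5.

8√5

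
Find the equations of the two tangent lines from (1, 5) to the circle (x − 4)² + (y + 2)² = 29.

2x + 5y = 27 and 5x − 2y = −5

A line y − (5) = m(x − (1)) is tangent when its distance from (4, −2) is √29:
(3m − (−7))² = 29(m² + 1)
10m² − 21m − 10 = 0, so m = −2/5 or m = 5/2.
With m = −2/5: 2x + 5y = 27. With m = 5/2: 5x − 2y = −5.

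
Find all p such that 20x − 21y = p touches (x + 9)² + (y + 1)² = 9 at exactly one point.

p = −246 or p = −72

Tangency holds when the distance from the centre (−9, −1) to the line equals the radius 3:
|20·(−9) − 21·(−1) − p| / √841 = 3
|p − (−159)| = 3·29, so p = −72 or p = −246.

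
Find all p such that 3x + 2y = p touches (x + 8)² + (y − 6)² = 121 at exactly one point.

p = −12 ± 11√13

Tangency holds when the distance from the centre (−8, 6) to the line equals the radius 11:
|3·(−8) + 2·6 − p| / √13 = 11
|p − (−12)| = 11√13.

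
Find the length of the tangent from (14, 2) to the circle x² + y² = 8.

8√3

With centre O = (0, 0), |OP|² = 200 and r² = 8.
By the tangent–radius right angle, tangent length = √(|PO|² − r²) = √192 = 8√3.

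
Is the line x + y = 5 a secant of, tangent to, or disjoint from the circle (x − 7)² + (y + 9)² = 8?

Substituting the line into the circle gives 2x² − 42x + 237 = 0.
Discriminant = (−42)² − 4·2·(237) = −132 < 0.
No real roots: the line does not meet the circle.

disjoint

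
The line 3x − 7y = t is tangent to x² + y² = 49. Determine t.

The line touches the circle iff its distance from (0, 0) is 7:
|3·0 − 7·0 − t| / √58 = 7
|t| = 7√58.

t = ±7√58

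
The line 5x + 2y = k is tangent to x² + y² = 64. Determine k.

For a tangent, require d(centre, line) = r = 8.
|5·0 + 2·0 − k| / √29 = 8
|k| = 8√29.

k = ±8√29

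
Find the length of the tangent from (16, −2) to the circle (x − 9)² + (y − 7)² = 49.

9

With centre O = (9, 7), |OP|² = 130 and r² = 49.
Power of the point: PT² = |PO|² − r² = 81, so PT = 9.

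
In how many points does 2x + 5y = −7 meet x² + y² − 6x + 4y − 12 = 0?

2

Substituting the line into the circle gives 29x² − 162x − 391 = 0.
Δ = 26244 − (−45356) = 71600.
Two real roots: the line is a secant.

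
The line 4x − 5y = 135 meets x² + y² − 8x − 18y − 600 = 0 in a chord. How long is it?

2√41

The distance from (4, 9) to the line is 164/√41, and r² = 697.
Chord = 2√(r² − d²) = 2·√(41) = 2√41.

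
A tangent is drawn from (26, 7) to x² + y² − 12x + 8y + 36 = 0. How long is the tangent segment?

The centre is (6, −4) and r = 4. The square of the distance from P to the centre is 400 + 121 = 521.
The tangent meets the radius at right angles, so tangent² = |PO|² − r² = 521 − 16 = 505.

√505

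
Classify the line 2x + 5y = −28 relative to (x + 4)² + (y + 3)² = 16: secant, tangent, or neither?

secant

Substituting the line into the circle gives 29x² + 252x + 169 = 0.
Discriminant = (252)² − 4·29·(169) = 43900 > 0.
Two real roots: the line is a secant.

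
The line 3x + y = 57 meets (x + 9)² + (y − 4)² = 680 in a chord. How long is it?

4√10

Centre (−9, 4), r² = 680. Perpendicular distance d from centre to line = |−80| / √10 = 80/√10.
Chord = 2√(r² − d²) = 2·√(40) = 4√10.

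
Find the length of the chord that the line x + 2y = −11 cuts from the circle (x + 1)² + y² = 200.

12√5

Substitute y = (−11 − x)/2:
5x² + 30x − 675 = 0  ⟹  x² + 6x − 135 = 0
x = 9 or x = −15, giving (9, −10) and (−15, 2).
Chord length = distance between (9, −10) and (−15, 2) = √720 = 12√5.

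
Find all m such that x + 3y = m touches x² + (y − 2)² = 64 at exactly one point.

m = 6 ± 8√10

Tangency holds when the distance from the centre (0, 2) to the line equals the radius 8:
|1·0 + 3·2 − m| / √10 = 8
|m − (6)| = 8√10.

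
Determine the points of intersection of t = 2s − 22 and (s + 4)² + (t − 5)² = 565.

From the line, t = 2s − 22. Substituting:
5s² − 100s + 180 = 0  ⟹  s² − 20s + 36 = 0
s = 18 or s = 2, giving (18, 14) and (2, −18).

(2, −18) and (18, 14)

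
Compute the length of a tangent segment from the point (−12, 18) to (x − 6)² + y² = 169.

√479

The centre is (6, 0) and r = 13. The square of the distance from P to the centre is 324 + 324 = 648.
By the tangent–radius right angle, tangent length = √(|PO|² − r²) = √479.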